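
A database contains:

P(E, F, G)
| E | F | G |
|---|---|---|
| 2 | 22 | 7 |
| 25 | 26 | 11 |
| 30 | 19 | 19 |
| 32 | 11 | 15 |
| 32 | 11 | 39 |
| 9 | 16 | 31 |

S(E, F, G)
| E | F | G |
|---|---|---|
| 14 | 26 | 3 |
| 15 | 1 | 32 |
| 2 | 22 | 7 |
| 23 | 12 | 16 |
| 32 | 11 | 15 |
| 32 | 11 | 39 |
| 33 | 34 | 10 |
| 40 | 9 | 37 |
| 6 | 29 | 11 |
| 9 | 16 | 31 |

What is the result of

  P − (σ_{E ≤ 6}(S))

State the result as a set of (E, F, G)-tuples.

{(25, 26, 11), (30, 19, 19), (32, 11, 15), (32, 11, 39), (9, 16, 31)}

Apply σ_{E ≤ 6}; surviving tuples: {(2, 22, 7), (6, 29, 11)}
Difference: {(2, 22, 7), (25, 26, 11), (30, 19, 19), (32, 11, 15), (32, 11, 39), (9, 16, 31)} with {(2, 22, 7), (6, 29, 11)} → {(25, 26, 11), (30, 19, 19), (32, 11, 15), (32, 11, 39), (9, 16, 31)}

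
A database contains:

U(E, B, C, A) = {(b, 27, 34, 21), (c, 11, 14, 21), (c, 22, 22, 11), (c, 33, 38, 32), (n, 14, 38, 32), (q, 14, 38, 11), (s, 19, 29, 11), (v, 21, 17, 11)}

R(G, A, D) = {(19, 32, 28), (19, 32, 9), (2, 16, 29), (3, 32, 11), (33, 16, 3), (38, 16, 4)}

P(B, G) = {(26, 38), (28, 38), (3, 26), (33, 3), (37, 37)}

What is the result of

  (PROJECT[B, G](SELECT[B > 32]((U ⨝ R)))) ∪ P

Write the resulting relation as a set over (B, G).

Joining U and R on A yields {(c, 33, 38, 32, 19, 28), (c, 33, 38, 32, 19, 9), (c, 33, 38, 32, 3, 11), (n, 14, 38, 32, 19, 28), (n, 14, 38, 32, 19, 9), (n, 14, 38, 32, 3, 11)}.
Selection B > 32: {(c, 33, 38, 32, 19, 28), (c, 33, 38, 32, 19, 9), (c, 33, 38, 32, 3, 11)}
π[B, G]: project onto (B, G) (1 duplicate(s) eliminated) → {(33, 19), (33, 3)}
Taking the union: {(26, 38), (28, 38), (3, 26), (33, 19), (33, 3), (37, 37)}

{(26, 38), (28, 38), (3, 26), (33, 19), (33, 3), (37, 37)}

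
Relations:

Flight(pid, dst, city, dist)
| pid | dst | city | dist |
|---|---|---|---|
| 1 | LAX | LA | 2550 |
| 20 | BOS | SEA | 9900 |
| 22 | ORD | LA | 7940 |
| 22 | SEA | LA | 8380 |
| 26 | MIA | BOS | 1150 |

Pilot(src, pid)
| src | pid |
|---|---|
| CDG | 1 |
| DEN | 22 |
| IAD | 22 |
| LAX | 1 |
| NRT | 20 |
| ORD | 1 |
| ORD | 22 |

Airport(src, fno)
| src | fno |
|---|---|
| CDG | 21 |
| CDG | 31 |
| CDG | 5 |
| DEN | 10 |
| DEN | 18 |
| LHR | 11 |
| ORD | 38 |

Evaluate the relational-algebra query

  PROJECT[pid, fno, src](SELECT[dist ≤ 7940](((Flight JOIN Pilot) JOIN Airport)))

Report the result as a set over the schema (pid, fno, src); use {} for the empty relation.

Natural join on pid: {(1, LAX, LA, 2550, CDG), (1, LAX, LA, 2550, LAX), (1, LAX, LA, 2550, ORD), (20, BOS, SEA, 9900, NRT), (22, ORD, LA, 7940, DEN), (22, ORD, LA, 7940, IAD), (22, ORD, LA, 7940, ORD), (22, SEA, LA, 8380, DEN), (22, SEA, LA, 8380, IAD), (22, SEA, LA, 8380, ORD)}
Natural join on src: {(1, LAX, LA, 2550, CDG, 21), (1, LAX, LA, 2550, CDG, 31), (1, LAX, LA, 2550, CDG, 5), (1, LAX, LA, 2550, ORD, 38), (22, ORD, LA, 7940, DEN, 10), (22, ORD, LA, 7940, DEN, 18), (22, ORD, LA, 7940, ORD, 38), (22, SEA, LA, 8380, DEN, 10), (22, SEA, LA, 8380, DEN, 18), (22, SEA, LA, 8380, ORD, 38)}
σ[dist ≤ 7940]: keep tuples satisfying dist ≤ 7940 → {(1, LAX, LA, 2550, CDG, 21), (1, LAX, LA, 2550, CDG, 31), (1, LAX, LA, 2550, CDG, 5), (1, LAX, LA, 2550, ORD, 38), (22, ORD, LA, 7940, DEN, 10), (22, ORD, LA, 7940, DEN, 18), (22, ORD, LA, 7940, ORD, 38)}
Keep only column(s) pid, fno, src: {(1, 21, CDG), (1, 31, CDG), (1, 38, ORD), (1, 5, CDG), (22, 10, DEN), (22, 18, DEN), (22, 38, ORD)}

{(1, 21, CDG), (1, 31, CDG), (1, 38, ORD), (1, 5, CDG), (22, 10, DEN), (22, 18, DEN), (22, 38, ORD)}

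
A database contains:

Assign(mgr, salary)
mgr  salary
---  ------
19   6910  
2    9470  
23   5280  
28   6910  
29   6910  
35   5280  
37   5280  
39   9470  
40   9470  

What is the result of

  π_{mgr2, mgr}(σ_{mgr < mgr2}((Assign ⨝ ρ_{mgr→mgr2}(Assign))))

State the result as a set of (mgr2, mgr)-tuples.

ρ[mgr→mgr2]: schema becomes (mgr2, salary); tuples unchanged.
Assign ⋈ ρ_{mgr→mgr2}(Assign) (natural join on salary): {(19, 6910, 19), (19, 6910, 28), (19, 6910, 29), (2, 9470, 2), (2, 9470, 39), (2, 9470, 40), (23, 5280, 23), (23, 5280, 35), (23, 5280, 37), (28, 6910, 19), (28, 6910, 28), (28, 6910, 29), (29, 6910, 19), (29, 6910, 28), (29, 6910, 29), (35, 5280, 23), (35, 5280, 35), (35, 5280, 37), (37, 5280, 23), (37, 5280, 35), (37, 5280, 37), (39, 9470, 2), (39, 9470, 39), (39, 9470, 40), (40, 9470, 2), (40, 9470, 39), (40, 9470, 40)}
σ[mgr < mgr2]: keep tuples satisfying mgr < mgr2 → {(19, 6910, 28), (19, 6910, 29), (2, 9470, 39), (2, 9470, 40), (23, 5280, 35), (23, 5280, 37), (28, 6910, 29), (35, 5280, 37), (39, 9470, 40)}
π_{mgr2, mgr} gives {(28, 19), (29, 19), (29, 28), (35, 23), (37, 23), (37, 35), (39, 2), (40, 2), (40, 39)}.

{(28, 19), (29, 19), (29, 28), (35, 23), (37, 23), (37, 35), (39, 2), (40, 2), (40, 39)}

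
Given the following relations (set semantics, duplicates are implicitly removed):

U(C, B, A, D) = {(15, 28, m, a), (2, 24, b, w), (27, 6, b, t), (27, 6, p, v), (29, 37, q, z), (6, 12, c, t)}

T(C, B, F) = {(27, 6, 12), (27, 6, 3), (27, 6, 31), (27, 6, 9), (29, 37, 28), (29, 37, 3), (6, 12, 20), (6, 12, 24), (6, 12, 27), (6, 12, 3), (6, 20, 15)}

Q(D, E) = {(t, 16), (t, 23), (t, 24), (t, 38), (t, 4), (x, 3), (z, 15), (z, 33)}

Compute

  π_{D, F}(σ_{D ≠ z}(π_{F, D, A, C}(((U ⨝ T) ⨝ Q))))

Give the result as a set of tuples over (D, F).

Natural join on C, B: {(27, 6, b, t, 12), (27, 6, b, t, 3), (27, 6, b, t, 31), (27, 6, b, t, 9), (27, 6, p, v, 12), (27, 6, p, v, 3), (27, 6, p, v, 31), (27, 6, p, v, 9), (29, 37, q, z, 28), (29, 37, q, z, 3), (6, 12, c, t, 20), (6, 12, c, t, 24), (6, 12, c, t, 27), (6, 12, c, t, 3)}
Natural join on D: {(27, 6, b, t, 12, 16), (27, 6, b, t, 12, 23), (27, 6, b, t, 12, 24), (27, 6, b, t, 12, 38), (27, 6, b, t, 12, 4), (27, 6, b, t, 3, 16), (27, 6, b, t, 3, 23), (27, 6, b, t, 3, 24), (27, 6, b, t, 3, 38), (27, 6, b, t, 3, 4), (27, 6, b, t, 31, 16), (27, 6, b, t, 31, 23), (27, 6, b, t, 31, 24), (27, 6, b, t, 31, 38), (27, 6, b, t, 31, 4), (27, 6, b, t, 9, 16), (27, 6, b, t, 9, 23), (27, 6, b, t, 9, 24), (27, 6, b, t, 9, 38), (27, 6, b, t, 9, 4), (29, 37, q, z, 28, 15), (29, 37, q, z, 28, 33), (29, 37, q, z, 3, 15), (29, 37, q, z, 3, 33), (6, 12, c, t, 20, 16), (6, 12, c, t, 20, 23), (6, 12, c, t, 20, 24), (6, 12, c, t, 20, 38), (6, 12, c, t, 20, 4), (6, 12, c, t, 24, 16), (6, 12, c, t, 24, 23), (6, 12, c, t, 24, 24), (6, 12, c, t, 24, 38), (6, 12, c, t, 24, 4), (6, 12, c, t, 27, 16), (6, 12, c, t, 27, 23), (6, 12, c, t, 27, 24), (6, 12, c, t, 27, 38), (6, 12, c, t, 27, 4), (6, 12, c, t, 3, 16), (6, 12, c, t, 3, 23), (6, 12, c, t, 3, 24), (6, 12, c, t, 3, 38), (6, 12, c, t, 3, 4)}
Keep only column(s) F, D, A, C (34 duplicate(s) eliminated): {(12, t, b, 27), (20, t, c, 6), (24, t, c, 6), (27, t, c, 6), (28, z, q, 29), (3, t, b, 27), (3, t, c, 6), (3, z, q, 29), (31, t, b, 27), (9, t, b, 27)}
Apply σ_{D ≠ z}; surviving tuples: {(12, t, b, 27), (20, t, c, 6), (24, t, c, 6), (27, t, c, 6), (3, t, b, 27), (3, t, c, 6), (31, t, b, 27), (9, t, b, 27)}
Keep only column(s) D, F (1 duplicate(s) eliminated): {(t, 12), (t, 20), (t, 24), (t, 27), (t, 3), (t, 31), (t, 9)}

{(t, 12), (t, 20), (t, 24), (t, 27), (t, 3), (t, 31), (t, 9)}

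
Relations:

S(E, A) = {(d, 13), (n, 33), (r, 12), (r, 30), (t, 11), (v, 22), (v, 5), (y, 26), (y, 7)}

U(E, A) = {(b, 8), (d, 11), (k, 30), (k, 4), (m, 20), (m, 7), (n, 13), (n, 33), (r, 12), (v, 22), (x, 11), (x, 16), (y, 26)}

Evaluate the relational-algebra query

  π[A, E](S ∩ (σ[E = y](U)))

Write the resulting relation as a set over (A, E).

{(26, y)}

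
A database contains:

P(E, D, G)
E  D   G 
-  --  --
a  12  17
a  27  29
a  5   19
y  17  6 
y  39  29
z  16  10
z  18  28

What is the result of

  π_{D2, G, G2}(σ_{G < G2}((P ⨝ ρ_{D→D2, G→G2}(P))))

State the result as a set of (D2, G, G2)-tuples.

{(18, 10, 28), (27, 17, 29), (27, 19, 29), (39, 6, 29), (5, 17, 19)}

ρ[D→D2, G→G2]: schema becomes (E, D2, G2); tuples unchanged.
P ⋈ ρ_{D→D2, G→G2}(P) (natural join on E): {(a, 12, 17, 12, 17), (a, 12, 17, 27, 29), (a, 12, 17, 5, 19), (a, 27, 29, 12, 17), (a, 27, 29, 27, 29), (a, 27, 29, 5, 19), (a, 5, 19, 12, 17), (a, 5, 19, 27, 29), (a, 5, 19, 5, 19), (y, 17, 6, 17, 6), (y, 17, 6, 39, 29), (y, 39, 29, 17, 6), (y, 39, 29, 39, 29), (z, 16, 10, 16, 10), (z, 16, 10, 18, 28), (z, 18, 28, 16, 10), (z, 18, 28, 18, 28)}
Apply σ_{G < G2}; surviving tuples: {(a, 12, 17, 27, 29), (a, 12, 17, 5, 19), (a, 5, 19, 27, 29), (y, 17, 6, 39, 29), (z, 16, 10, 18, 28)}
Projecting to D2, G, G2: {(18, 10, 28), (27, 17, 29), (27, 19, 29), (39, 6, 29), (5, 17, 19)}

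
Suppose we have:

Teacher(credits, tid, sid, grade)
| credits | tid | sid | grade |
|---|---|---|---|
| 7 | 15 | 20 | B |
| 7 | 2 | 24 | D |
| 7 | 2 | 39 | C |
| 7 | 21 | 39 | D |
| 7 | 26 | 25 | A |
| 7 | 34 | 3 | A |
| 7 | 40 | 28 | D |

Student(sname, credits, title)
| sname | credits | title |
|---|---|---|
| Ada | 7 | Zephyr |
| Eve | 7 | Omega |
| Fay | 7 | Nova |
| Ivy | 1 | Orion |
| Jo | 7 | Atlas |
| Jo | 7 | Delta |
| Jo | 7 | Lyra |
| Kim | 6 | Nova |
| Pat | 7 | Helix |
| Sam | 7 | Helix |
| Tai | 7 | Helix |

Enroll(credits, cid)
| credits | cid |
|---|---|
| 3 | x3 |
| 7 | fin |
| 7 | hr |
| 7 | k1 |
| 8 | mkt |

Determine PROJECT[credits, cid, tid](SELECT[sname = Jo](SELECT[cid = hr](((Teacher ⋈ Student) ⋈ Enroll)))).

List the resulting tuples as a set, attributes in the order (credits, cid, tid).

{(7, hr, 15), (7, hr, 2), (7, hr, 21), (7, hr, 26), (7, hr, 34), (7, hr, 40)}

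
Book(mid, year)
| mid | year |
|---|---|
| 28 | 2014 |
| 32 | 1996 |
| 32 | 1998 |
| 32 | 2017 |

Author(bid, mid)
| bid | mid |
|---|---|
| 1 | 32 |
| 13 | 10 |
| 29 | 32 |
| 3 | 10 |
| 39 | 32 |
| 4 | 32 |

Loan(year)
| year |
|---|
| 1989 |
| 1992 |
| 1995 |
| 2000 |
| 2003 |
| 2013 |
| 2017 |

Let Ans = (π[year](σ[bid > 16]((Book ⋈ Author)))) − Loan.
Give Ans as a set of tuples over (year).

Book ⋈ Author (natural join on mid): {(32, 1996, 1), (32, 1996, 29), (32, 1996, 39), (32, 1996, 4), (32, 1998, 1), (32, 1998, 29), (32, 1998, 39), (32, 1998, 4), (32, 2017, 1), (32, 2017, 29), (32, 2017, 39), (32, 2017, 4)}
Apply σ_{bid > 16}; surviving tuples: {(32, 1996, 29), (32, 1996, 39), (32, 1998, 29), (32, 1998, 39), (32, 2017, 29), (32, 2017, 39)}
Keep only column(s) year (3 duplicate(s) eliminated): {1996, 1998, 2017}
Taking the difference: {1996, 1998}

{1996, 1998}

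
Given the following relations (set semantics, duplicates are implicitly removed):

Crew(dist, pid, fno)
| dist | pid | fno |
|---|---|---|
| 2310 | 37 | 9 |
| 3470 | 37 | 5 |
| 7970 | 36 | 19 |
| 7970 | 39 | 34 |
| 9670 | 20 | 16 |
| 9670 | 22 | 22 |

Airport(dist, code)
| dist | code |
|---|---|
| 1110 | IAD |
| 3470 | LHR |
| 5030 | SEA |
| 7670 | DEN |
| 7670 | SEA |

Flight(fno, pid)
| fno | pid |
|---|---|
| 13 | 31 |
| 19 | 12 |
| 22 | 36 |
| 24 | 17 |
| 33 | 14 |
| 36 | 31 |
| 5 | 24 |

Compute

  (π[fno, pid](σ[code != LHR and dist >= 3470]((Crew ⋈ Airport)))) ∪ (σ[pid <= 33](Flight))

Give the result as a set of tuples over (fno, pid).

{(13, 31), (19, 12), (24, 17), (33, 14), (36, 31), (5, 24)}

Joining Crew and Airport on dist yields {(3470, 37, 5, LHR)}.
Selection code != LHR and dist >= 3470: {}
π[fno, pid]: project onto (fno, pid) → {}
Selection pid <= 33: {(13, 31), (19, 12), (24, 17), (33, 14), (36, 31), (5, 24)}
Taking the union: {(13, 31), (19, 12), (24, 17), (33, 14), (36, 31), (5, 24)}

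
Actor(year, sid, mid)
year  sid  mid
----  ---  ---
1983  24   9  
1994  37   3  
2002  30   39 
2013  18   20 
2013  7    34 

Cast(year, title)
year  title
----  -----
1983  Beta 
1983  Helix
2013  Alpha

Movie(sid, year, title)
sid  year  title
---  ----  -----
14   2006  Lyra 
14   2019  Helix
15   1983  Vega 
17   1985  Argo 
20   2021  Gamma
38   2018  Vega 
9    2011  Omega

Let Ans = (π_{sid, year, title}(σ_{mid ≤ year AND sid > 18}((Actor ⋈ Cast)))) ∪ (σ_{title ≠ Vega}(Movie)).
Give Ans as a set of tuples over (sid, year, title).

{(14, 2006, Lyra), (14, 2019, Helix), (17, 1985, Argo), (20, 2021, Gamma), (24, 1983, Beta), (24, 1983, Helix), (9, 2011, Omega)}

Joining Actor and Cast on year yields {(1983, 24, 9, Beta), (1983, 24, 9, Helix), (2013, 18, 20, Alpha), (2013, 7, 34, Alpha)}.
Selection mid ≤ year AND sid > 18: {(1983, 24, 9, Beta), (1983, 24, 9, Helix)}
π_{sid, year, title} gives {(24, 1983, Beta), (24, 1983, Helix)}.
Selection title ≠ Vega: {(14, 2006, Lyra), (14, 2019, Helix), (17, 1985, Argo), (20, 2021, Gamma), (9, 2011, Omega)}
Set union of the two operands is {(14, 2006, Lyra), (14, 2019, Helix), (17, 1985, Argo), (20, 2021, Gamma), (24, 1983, Beta), (24, 1983, Helix), (9, 2011, Omega)}.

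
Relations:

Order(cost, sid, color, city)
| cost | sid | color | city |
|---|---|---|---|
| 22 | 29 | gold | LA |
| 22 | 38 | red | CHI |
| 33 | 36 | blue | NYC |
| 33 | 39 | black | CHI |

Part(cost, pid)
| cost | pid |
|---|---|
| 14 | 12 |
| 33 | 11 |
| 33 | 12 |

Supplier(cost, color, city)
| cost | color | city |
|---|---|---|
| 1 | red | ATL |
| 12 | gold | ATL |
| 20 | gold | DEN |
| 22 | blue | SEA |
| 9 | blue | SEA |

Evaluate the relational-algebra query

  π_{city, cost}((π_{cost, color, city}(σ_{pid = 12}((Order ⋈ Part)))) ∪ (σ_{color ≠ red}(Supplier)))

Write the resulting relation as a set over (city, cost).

Joining Order and Part on cost yields {(33, 36, blue, NYC, 11), (33, 36, blue, NYC, 12), (33, 39, black, CHI, 11), (33, 39, black, CHI, 12)}.
Filtering on pid = 12 leaves {(33, 36, blue, NYC, 12), (33, 39, black, CHI, 12)}.
Keep only column(s) cost, color, city: {(33, black, CHI), (33, blue, NYC)}
Filtering on color ≠ red leaves {(12, gold, ATL), (20, gold, DEN), (22, blue, SEA), (9, blue, SEA)}.
Union: {(33, black, CHI), (33, blue, NYC)} with {(12, gold, ATL), (20, gold, DEN), (22, blue, SEA), (9, blue, SEA)} → {(12, gold, ATL), (20, gold, DEN), (22, blue, SEA), (33, black, CHI), (33, blue, NYC), (9, blue, SEA)}
Keep only column(s) city, cost: {(ATL, 12), (CHI, 33), (DEN, 20), (NYC, 33), (SEA, 22), (SEA, 9)}

{(ATL, 12), (CHI, 33), (DEN, 20), (NYC, 33), (SEA, 22), (SEA, 9)}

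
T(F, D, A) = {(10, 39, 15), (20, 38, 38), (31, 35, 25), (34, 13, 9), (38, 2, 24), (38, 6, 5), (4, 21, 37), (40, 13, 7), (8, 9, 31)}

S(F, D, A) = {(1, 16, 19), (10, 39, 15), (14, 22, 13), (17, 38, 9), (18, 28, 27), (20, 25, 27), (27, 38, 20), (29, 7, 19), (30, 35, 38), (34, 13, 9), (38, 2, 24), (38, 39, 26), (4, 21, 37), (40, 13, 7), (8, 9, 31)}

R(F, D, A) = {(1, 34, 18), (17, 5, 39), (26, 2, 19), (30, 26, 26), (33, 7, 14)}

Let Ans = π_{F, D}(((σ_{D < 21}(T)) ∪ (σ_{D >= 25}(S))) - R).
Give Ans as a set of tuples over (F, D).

Selection D < 21: {(34, 13, 9), (38, 2, 24), (38, 6, 5), (40, 13, 7), (8, 9, 31)}
Selection D >= 25: {(10, 39, 15), (17, 38, 9), (18, 28, 27), (20, 25, 27), (27, 38, 20), (30, 35, 38), (38, 39, 26)}
Union: {(34, 13, 9), (38, 2, 24), (38, 6, 5), (40, 13, 7), (8, 9, 31)} with {(10, 39, 15), (17, 38, 9), (18, 28, 27), (20, 25, 27), (27, 38, 20), (30, 35, 38), (38, 39, 26)} → {(10, 39, 15), (17, 38, 9), (18, 28, 27), (20, 25, 27), (27, 38, 20), (30, 35, 38), (34, 13, 9), (38, 2, 24), (38, 39, 26), (38, 6, 5), (40, 13, 7), (8, 9, 31)}
Difference: {(10, 39, 15), (17, 38, 9), (18, 28, 27), (20, 25, 27), (27, 38, 20), (30, 35, 38), (34, 13, 9), (38, 2, 24), (38, 39, 26), (38, 6, 5), (40, 13, 7), (8, 9, 31)} with {(1, 34, 18), (17, 5, 39), (26, 2, 19), (30, 26, 26), (33, 7, 14)} → {(10, 39, 15), (17, 38, 9), (18, 28, 27), (20, 25, 27), (27, 38, 20), (30, 35, 38), (34, 13, 9), (38, 2, 24), (38, 39, 26), (38, 6, 5), (40, 13, 7), (8, 9, 31)}
Keep only column(s) F, D: {(10, 39), (17, 38), (18, 28), (20, 25), (27, 38), (30, 35), (34, 13), (38, 2), (38, 39), (38, 6), (40, 13), (8, 9)}

{(10, 39), (17, 38), (18, 28), (20, 25), (27, 38), (30, 35), (34, 13), (38, 2), (38, 39), (38, 6), (40, 13), (8, 9)}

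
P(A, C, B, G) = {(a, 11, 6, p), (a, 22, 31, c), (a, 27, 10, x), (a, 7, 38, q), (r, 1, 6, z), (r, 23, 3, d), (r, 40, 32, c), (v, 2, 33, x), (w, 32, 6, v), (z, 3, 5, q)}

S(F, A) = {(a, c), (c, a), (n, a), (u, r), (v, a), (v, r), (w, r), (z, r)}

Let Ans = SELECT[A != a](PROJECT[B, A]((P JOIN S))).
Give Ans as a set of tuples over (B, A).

{(3, r), (32, r), (6, r)}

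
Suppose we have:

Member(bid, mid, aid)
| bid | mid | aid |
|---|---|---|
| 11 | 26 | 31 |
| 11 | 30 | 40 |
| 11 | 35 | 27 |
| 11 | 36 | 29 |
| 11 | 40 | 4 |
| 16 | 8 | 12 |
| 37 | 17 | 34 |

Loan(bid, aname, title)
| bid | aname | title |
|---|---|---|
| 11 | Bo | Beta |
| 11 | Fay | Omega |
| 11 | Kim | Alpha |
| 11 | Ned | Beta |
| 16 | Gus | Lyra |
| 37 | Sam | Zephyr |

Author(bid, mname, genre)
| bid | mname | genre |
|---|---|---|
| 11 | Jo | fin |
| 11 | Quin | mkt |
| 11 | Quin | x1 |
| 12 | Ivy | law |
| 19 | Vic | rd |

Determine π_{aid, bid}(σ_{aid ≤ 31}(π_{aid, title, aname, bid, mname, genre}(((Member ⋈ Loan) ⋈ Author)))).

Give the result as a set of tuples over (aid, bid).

{(27, 11), (29, 11), (31, 11), (4, 11)}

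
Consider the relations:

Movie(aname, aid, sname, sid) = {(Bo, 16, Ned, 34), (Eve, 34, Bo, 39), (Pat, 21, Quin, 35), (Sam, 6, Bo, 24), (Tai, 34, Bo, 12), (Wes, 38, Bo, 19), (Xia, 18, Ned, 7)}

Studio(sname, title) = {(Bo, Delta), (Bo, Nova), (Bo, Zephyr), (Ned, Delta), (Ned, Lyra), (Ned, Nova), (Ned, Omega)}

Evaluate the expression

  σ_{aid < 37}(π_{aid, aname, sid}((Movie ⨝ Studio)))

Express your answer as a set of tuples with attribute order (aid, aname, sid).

Natural join on sname: {(Bo, 16, Ned, 34, Delta), (Bo, 16, Ned, 34, Lyra), (Bo, 16, Ned, 34, Nova), (Bo, 16, Ned, 34, Omega), (Eve, 34, Bo, 39, Delta), (Eve, 34, Bo, 39, Nova), (Eve, 34, Bo, 39, Zephyr), (Sam, 6, Bo, 24, Delta), (Sam, 6, Bo, 24, Nova), (Sam, 6, Bo, 24, Zephyr), (Tai, 34, Bo, 12, Delta), (Tai, 34, Bo, 12, Nova), (Tai, 34, Bo, 12, Zephyr), (Wes, 38, Bo, 19, Delta), (Wes, 38, Bo, 19, Nova), (Wes, 38, Bo, 19, Zephyr), (Xia, 18, Ned, 7, Delta), (Xia, 18, Ned, 7, Lyra), (Xia, 18, Ned, 7, Nova), (Xia, 18, Ned, 7, Omega)}
π_{aid, aname, sid} gives {(16, Bo, 34), (18, Xia, 7), (34, Eve, 39), (34, Tai, 12), (38, Wes, 19), (6, Sam, 24)} (14 duplicate(s) eliminated).
Filtering on aid < 37 leaves {(16, Bo, 34), (18, Xia, 7), (34, Eve, 39), (34, Tai, 12), (6, Sam, 24)}.

{(16, Bo, 34), (18, Xia, 7), (34, Eve, 39), (34, Tai, 12), (6, Sam, 24)}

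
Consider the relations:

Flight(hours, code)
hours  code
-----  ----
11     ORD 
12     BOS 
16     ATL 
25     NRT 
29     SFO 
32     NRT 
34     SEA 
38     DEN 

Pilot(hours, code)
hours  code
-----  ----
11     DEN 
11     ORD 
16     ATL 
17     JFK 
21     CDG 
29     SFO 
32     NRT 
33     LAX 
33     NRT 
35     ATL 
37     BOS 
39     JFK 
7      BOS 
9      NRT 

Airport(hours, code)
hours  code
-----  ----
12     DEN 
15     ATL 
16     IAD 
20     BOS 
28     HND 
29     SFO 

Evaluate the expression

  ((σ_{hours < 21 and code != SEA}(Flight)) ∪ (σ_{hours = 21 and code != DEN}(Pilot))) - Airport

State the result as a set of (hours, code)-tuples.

{(11, ORD), (12, BOS), (16, ATL), (21, CDG)}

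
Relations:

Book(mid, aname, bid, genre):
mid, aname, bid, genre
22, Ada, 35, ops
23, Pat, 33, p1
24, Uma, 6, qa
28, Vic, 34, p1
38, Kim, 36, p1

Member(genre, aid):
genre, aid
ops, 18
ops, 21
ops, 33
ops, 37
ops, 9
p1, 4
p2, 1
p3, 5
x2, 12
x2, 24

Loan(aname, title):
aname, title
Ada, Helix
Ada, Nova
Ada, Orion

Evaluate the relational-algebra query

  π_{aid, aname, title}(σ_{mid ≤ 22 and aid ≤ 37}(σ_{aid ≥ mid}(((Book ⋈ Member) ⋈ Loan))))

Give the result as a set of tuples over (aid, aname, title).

{(33, Ada, Helix), (33, Ada, Nova), (33, Ada, Orion), (37, Ada, Helix), (37, Ada, Nova), (37, Ada, Orion)}

Book ⋈ Member (natural join on genre): {(22, Ada, 35, ops, 18), (22, Ada, 35, ops, 21), (22, Ada, 35, ops, 33), (22, Ada, 35, ops, 37), (22, Ada, 35, ops, 9), (23, Pat, 33, p1, 4), (28, Vic, 34, p1, 4), (38, Kim, 36, p1, 4)}
(Book ⋈ Member) ⋈ Loan (natural join on aname): {(22, Ada, 35, ops, 18, Helix), (22, Ada, 35, ops, 18, Nova), (22, Ada, 35, ops, 18, Orion), (22, Ada, 35, ops, 21, Helix), (22, Ada, 35, ops, 21, Nova), (22, Ada, 35, ops, 21, Orion), (22, Ada, 35, ops, 33, Helix), (22, Ada, 35, ops, 33, Nova), (22, Ada, 35, ops, 33, Orion), (22, Ada, 35, ops, 37, Helix), (22, Ada, 35, ops, 37, Nova), (22, Ada, 35, ops, 37, Orion), (22, Ada, 35, ops, 9, Helix), (22, Ada, 35, ops, 9, Nova), (22, Ada, 35, ops, 9, Orion)}
σ[aid ≥ mid]: keep tuples satisfying aid ≥ mid → {(22, Ada, 35, ops, 33, Helix), (22, Ada, 35, ops, 33, Nova), (22, Ada, 35, ops, 33, Orion), (22, Ada, 35, ops, 37, Helix), (22, Ada, 35, ops, 37, Nova), (22, Ada, 35, ops, 37, Orion)}
σ[mid ≤ 22 and aid ≤ 37]: keep tuples satisfying mid ≤ 22 and aid ≤ 37 → {(22, Ada, 35, ops, 33, Helix), (22, Ada, 35, ops, 33, Nova), (22, Ada, 35, ops, 33, Orion), (22, Ada, 35, ops, 37, Helix), (22, Ada, 35, ops, 37, Nova), (22, Ada, 35, ops, 37, Orion)}
π_{aid, aname, title} gives {(33, Ada, Helix), (33, Ada, Nova), (33, Ada, Orion), (37, Ada, Helix), (37, Ada, Nova), (37, Ada, Orion)}.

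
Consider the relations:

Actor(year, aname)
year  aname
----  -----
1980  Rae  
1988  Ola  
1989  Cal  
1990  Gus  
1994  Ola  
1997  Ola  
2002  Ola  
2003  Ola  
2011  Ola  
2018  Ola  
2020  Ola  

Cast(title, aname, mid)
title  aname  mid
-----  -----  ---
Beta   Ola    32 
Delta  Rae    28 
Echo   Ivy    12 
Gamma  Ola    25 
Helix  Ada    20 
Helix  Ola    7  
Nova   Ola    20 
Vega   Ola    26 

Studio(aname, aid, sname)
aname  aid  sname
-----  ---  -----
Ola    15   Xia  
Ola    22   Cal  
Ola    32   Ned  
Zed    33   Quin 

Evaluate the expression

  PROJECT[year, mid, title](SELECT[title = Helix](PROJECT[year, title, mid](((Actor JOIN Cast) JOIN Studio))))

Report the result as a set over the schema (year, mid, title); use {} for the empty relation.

{(1988, 7, Helix), (1994, 7, Helix), (1997, 7, Helix), (2002, 7, Helix), (2003, 7, Helix), (2011, 7, Helix), (2018, 7, Helix), (2020, 7, Helix)}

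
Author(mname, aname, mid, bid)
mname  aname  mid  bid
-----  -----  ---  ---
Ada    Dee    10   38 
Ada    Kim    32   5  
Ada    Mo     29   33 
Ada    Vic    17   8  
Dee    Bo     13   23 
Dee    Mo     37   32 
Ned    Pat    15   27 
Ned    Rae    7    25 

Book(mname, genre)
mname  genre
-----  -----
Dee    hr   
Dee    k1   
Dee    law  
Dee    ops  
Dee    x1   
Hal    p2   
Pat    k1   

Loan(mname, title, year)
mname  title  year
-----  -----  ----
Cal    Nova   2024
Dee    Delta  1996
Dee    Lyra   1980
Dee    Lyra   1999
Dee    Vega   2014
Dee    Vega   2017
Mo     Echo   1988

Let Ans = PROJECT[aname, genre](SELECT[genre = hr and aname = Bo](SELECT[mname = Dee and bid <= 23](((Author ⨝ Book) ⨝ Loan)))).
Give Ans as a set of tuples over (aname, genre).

{(Bo, hr)}

Joining Author and Book on mname yields {(Dee, Bo, 13, 23, hr), (Dee, Bo, 13, 23, k1), (Dee, Bo, 13, 23, law), (Dee, Bo, 13, 23, ops), (Dee, Bo, 13, 23, x1), (Dee, Mo, 37, 32, hr), (Dee, Mo, 37, 32, k1), (Dee, Mo, 37, 32, law), (Dee, Mo, 37, 32, ops), (Dee, Mo, 37, 32, x1)}.
Joining (Author ⨝ Book) and Loan on mname yields {(Dee, Bo, 13, 23, hr, Delta, 1996), (Dee, Bo, 13, 23, hr, Lyra, 1980), (Dee, Bo, 13, 23, hr, Lyra, 1999), (Dee, Bo, 13, 23, hr, Vega, 2014), (Dee, Bo, 13, 23, hr, Vega, 2017), (Dee, Bo, 13, 23, k1, Delta, 1996), (Dee, Bo, 13, 23, k1, Lyra, 1980), (Dee, Bo, 13, 23, k1, Lyra, 1999), (Dee, Bo, 13, 23, k1, Vega, 2014), (Dee, Bo, 13, 23, k1, Vega, 2017), (Dee, Bo, 13, 23, law, Delta, 1996), (Dee, Bo, 13, 23, law, Lyra, 1980), (Dee, Bo, 13, 23, law, Lyra, 1999), (Dee, Bo, 13, 23, law, Vega, 2014), (Dee, Bo, 13, 23, law, Vega, 2017), (Dee, Bo, 13, 23, ops, Delta, 1996), (Dee, Bo, 13, 23, ops, Lyra, 1980), (Dee, Bo, 13, 23, ops, Lyra, 1999), (Dee, Bo, 13, 23, ops, Vega, 2014), (Dee, Bo, 13, 23, ops, Vega, 2017), (Dee, Bo, 13, 23, x1, Delta, 1996), (Dee, Bo, 13, 23, x1, Lyra, 1980), (Dee, Bo, 13, 23, x1, Lyra, 1999), (Dee, Bo, 13, 23, x1, Vega, 2014), (Dee, Bo, 13, 23, x1, Vega, 2017), (Dee, Mo, 37, 32, hr, Delta, 1996), (Dee, Mo, 37, 32, hr, Lyra, 1980), (Dee, Mo, 37, 32, hr, Lyra, 1999), (Dee, Mo, 37, 32, hr, Vega, 2014), (Dee, Mo, 37, 32, hr, Vega, 2017), (Dee, Mo, 37, 32, k1, Delta, 1996), (Dee, Mo, 37, 32, k1, Lyra, 1980), (Dee, Mo, 37, 32, k1, Lyra, 1999), (Dee, Mo, 37, 32, k1, Vega, 2014), (Dee, Mo, 37, 32, k1, Vega, 2017), (Dee, Mo, 37, 32, law, Delta, 1996), (Dee, Mo, 37, 32, law, Lyra, 1980), (Dee, Mo, 37, 32, law, Lyra, 1999), (Dee, Mo, 37, 32, law, Vega, 2014), (Dee, Mo, 37, 32, law, Vega, 2017), (Dee, Mo, 37, 32, ops, Delta, 1996), (Dee, Mo, 37, 32, ops, Lyra, 1980), (Dee, Mo, 37, 32, ops, Lyra, 1999), (Dee, Mo, 37, 32, ops, Vega, 2014), (Dee, Mo, 37, 32, ops, Vega, 2017), (Dee, Mo, 37, 32, x1, Delta, 1996), (Dee, Mo, 37, 32, x1, Lyra, 1980), (Dee, Mo, 37, 32, x1, Lyra, 1999), (Dee, Mo, 37, 32, x1, Vega, 2014), (Dee, Mo, 37, 32, x1, Vega, 2017)}.
Selection mname = Dee and bid <= 23: {(Dee, Bo, 13, 23, hr, Delta, 1996), (Dee, Bo, 13, 23, hr, Lyra, 1980), (Dee, Bo, 13, 23, hr, Lyra, 1999), (Dee, Bo, 13, 23, hr, Vega, 2014), (Dee, Bo, 13, 23, hr, Vega, 2017), (Dee, Bo, 13, 23, k1, Delta, 1996), (Dee, Bo, 13, 23, k1, Lyra, 1980), (Dee, Bo, 13, 23, k1, Lyra, 1999), (Dee, Bo, 13, 23, k1, Vega, 2014), (Dee, Bo, 13, 23, k1, Vega, 2017), (Dee, Bo, 13, 23, law, Delta, 1996), (Dee, Bo, 13, 23, law, Lyra, 1980), (Dee, Bo, 13, 23, law, Lyra, 1999), (Dee, Bo, 13, 23, law, Vega, 2014), (Dee, Bo, 13, 23, law, Vega, 2017), (Dee, Bo, 13, 23, ops, Delta, 1996), (Dee, Bo, 13, 23, ops, Lyra, 1980), (Dee, Bo, 13, 23, ops, Lyra, 1999), (Dee, Bo, 13, 23, ops, Vega, 2014), (Dee, Bo, 13, 23, ops, Vega, 2017), (Dee, Bo, 13, 23, x1, Delta, 1996), (Dee, Bo, 13, 23, x1, Lyra, 1980), (Dee, Bo, 13, 23, x1, Lyra, 1999), (Dee, Bo, 13, 23, x1, Vega, 2014), (Dee, Bo, 13, 23, x1, Vega, 2017)}
Selection genre = hr and aname = Bo: {(Dee, Bo, 13, 23, hr, Delta, 1996), (Dee, Bo, 13, 23, hr, Lyra, 1980), (Dee, Bo, 13, 23, hr, Lyra, 1999), (Dee, Bo, 13, 23, hr, Vega, 2014), (Dee, Bo, 13, 23, hr, Vega, 2017)}
Keep only column(s) aname, genre (4 duplicate(s) eliminated): {(Bo, hr)}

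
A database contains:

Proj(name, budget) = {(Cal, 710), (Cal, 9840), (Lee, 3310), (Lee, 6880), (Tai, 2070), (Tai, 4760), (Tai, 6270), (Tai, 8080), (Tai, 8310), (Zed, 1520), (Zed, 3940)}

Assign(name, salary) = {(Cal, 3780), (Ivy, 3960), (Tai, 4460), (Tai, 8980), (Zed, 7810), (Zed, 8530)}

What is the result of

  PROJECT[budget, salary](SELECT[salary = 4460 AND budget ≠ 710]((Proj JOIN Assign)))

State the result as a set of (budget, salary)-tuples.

{(2070, 4460), (4760, 4460), (6270, 4460), (8080, 4460), (8310, 4460)}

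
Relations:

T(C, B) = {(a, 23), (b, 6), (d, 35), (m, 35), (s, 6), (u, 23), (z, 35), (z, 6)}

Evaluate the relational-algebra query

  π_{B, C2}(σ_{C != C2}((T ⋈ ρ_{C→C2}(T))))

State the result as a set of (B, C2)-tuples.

ρ[C→C2]: schema becomes (C2, B); tuples unchanged.
T ⋈ ρ_{C→C2}(T) (natural join on B): {(a, 23, a), (a, 23, u), (b, 6, b), (b, 6, s), (b, 6, z), (d, 35, d), (d, 35, m), (d, 35, z), (m, 35, d), (m, 35, m), (m, 35, z), (s, 6, b), (s, 6, s), (s, 6, z), (u, 23, a), (u, 23, u), (z, 35, d), (z, 35, m), (z, 35, z), (z, 6, b), (z, 6, s), (z, 6, z)}
Selection C != C2: {(a, 23, u), (b, 6, s), (b, 6, z), (d, 35, m), (d, 35, z), (m, 35, d), (m, 35, z), (s, 6, b), (s, 6, z), (u, 23, a), (z, 35, d), (z, 35, m), (z, 6, b), (z, 6, s)}
Projecting to B, C2 (6 duplicate(s) eliminated): {(23, a), (23, u), (35, d), (35, m), (35, z), (6, b), (6, s), (6, z)}

{(23, a), (23, u), (35, d), (35, m), (35, z), (6, b), (6, s), (6, z)}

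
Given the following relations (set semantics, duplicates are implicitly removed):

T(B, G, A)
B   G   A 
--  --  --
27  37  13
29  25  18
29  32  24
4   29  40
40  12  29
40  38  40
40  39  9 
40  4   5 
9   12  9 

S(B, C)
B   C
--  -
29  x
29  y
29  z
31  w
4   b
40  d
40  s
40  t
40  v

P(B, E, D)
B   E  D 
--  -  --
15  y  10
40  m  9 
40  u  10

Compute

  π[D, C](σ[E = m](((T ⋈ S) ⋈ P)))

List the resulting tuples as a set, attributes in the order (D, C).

Natural join on B: {(29, 25, 18, x), (29, 25, 18, y), (29, 25, 18, z), (29, 32, 24, x), (29, 32, 24, y), (29, 32, 24, z), (4, 29, 40, b), (40, 12, 29, d), (40, 12, 29, s), (40, 12, 29, t), (40, 12, 29, v), (40, 38, 40, d), (40, 38, 40, s), (40, 38, 40, t), (40, 38, 40, v), (40, 39, 9, d), (40, 39, 9, s), (40, 39, 9, t), (40, 39, 9, v), (40, 4, 5, d), (40, 4, 5, s), (40, 4, 5, t), (40, 4, 5, v)}
Natural join on B: {(40, 12, 29, d, m, 9), (40, 12, 29, d, u, 10), (40, 12, 29, s, m, 9), (40, 12, 29, s, u, 10), (40, 12, 29, t, m, 9), (40, 12, 29, t, u, 10), (40, 12, 29, v, m, 9), (40, 12, 29, v, u, 10), (40, 38, 40, d, m, 9), (40, 38, 40, d, u, 10), (40, 38, 40, s, m, 9), (40, 38, 40, s, u, 10), (40, 38, 40, t, m, 9), (40, 38, 40, t, u, 10), (40, 38, 40, v, m, 9), (40, 38, 40, v, u, 10), (40, 39, 9, d, m, 9), (40, 39, 9, d, u, 10), (40, 39, 9, s, m, 9), (40, 39, 9, s, u, 10), (40, 39, 9, t, m, 9), (40, 39, 9, t, u, 10), (40, 39, 9, v, m, 9), (40, 39, 9, v, u, 10), (40, 4, 5, d, m, 9), (40, 4, 5, d, u, 10), (40, 4, 5, s, m, 9), (40, 4, 5, s, u, 10), (40, 4, 5, t, m, 9), (40, 4, 5, t, u, 10), (40, 4, 5, v, m, 9), (40, 4, 5, v, u, 10)}
Selection E = m: {(40, 12, 29, d, m, 9), (40, 12, 29, s, m, 9), (40, 12, 29, t, m, 9), (40, 12, 29, v, m, 9), (40, 38, 40, d, m, 9), (40, 38, 40, s, m, 9), (40, 38, 40, t, m, 9), (40, 38, 40, v, m, 9), (40, 39, 9, d, m, 9), (40, 39, 9, s, m, 9), (40, 39, 9, t, m, 9), (40, 39, 9, v, m, 9), (40, 4, 5, d, m, 9), (40, 4, 5, s, m, 9), (40, 4, 5, t, m, 9), (40, 4, 5, v, m, 9)}
π_{D, C} gives {(9, d), (9, s), (9, t), (9, v)} (12 duplicate(s) eliminated).

{(9, d), (9, s), (9, t), (9, v)}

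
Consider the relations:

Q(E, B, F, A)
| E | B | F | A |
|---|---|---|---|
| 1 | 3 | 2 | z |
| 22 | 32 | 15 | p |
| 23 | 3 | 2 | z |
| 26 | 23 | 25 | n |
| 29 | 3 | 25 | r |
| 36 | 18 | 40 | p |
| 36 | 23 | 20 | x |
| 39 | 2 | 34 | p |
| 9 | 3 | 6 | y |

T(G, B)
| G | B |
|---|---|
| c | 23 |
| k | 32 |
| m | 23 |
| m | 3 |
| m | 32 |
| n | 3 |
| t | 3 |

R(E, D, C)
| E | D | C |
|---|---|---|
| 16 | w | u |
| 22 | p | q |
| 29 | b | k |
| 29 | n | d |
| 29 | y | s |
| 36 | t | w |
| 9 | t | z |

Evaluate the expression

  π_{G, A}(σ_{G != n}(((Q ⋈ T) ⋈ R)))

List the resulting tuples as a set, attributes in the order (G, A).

{(c, x), (k, p), (m, p), (m, r), (m, x), (m, y), (t, r), (t, y)}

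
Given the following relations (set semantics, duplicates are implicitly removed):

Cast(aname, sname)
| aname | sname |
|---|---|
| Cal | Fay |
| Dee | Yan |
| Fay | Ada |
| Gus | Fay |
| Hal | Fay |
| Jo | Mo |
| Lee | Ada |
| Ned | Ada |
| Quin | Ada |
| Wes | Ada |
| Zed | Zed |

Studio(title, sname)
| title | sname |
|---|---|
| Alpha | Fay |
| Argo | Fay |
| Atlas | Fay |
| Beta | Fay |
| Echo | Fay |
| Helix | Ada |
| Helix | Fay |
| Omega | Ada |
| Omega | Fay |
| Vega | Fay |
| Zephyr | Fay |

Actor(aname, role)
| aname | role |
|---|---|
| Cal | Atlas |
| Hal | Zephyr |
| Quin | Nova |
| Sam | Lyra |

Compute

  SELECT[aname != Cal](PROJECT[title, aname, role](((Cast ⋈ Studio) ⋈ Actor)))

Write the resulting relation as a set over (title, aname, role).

{(Alpha, Hal, Zephyr), (Argo, Hal, Zephyr), (Atlas, Hal, Zephyr), (Beta, Hal, Zephyr), (Echo, Hal, Zephyr), (Helix, Hal, Zephyr), (Helix, Quin, Nova), (Omega, Hal, Zephyr), (Omega, Quin, Nova), (Vega, Hal, Zephyr), (Zephyr, Hal, Zephyr)}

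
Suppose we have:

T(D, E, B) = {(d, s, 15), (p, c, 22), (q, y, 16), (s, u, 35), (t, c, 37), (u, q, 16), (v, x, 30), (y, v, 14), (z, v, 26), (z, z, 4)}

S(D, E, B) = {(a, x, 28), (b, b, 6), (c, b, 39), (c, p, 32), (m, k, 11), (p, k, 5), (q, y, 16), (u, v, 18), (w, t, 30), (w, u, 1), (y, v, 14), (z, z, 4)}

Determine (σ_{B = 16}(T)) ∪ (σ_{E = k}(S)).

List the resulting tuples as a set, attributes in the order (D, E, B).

Apply σ_{B = 16}; surviving tuples: {(q, y, 16), (u, q, 16)}
Apply σ_{E = k}; surviving tuples: {(m, k, 11), (p, k, 5)}
Set union of the two operands is {(m, k, 11), (p, k, 5), (q, y, 16), (u, q, 16)}.

{(m, k, 11), (p, k, 5), (q, y, 16), (u, q, 16)}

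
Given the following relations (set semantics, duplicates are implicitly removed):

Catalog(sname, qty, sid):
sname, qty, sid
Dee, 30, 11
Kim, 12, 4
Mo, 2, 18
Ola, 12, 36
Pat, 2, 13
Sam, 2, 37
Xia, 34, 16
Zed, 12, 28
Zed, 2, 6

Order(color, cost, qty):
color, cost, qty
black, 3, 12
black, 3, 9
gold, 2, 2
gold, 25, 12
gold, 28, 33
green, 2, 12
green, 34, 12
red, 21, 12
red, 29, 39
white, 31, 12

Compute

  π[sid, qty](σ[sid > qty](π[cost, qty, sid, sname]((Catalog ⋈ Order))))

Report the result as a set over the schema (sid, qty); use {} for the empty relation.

{(13, 2), (18, 2), (28, 12), (36, 12), (37, 2), (6, 2)}

Joining Catalog and Order on qty yields {(Kim, 12, 4, black, 3), (Kim, 12, 4, gold, 25), (Kim, 12, 4, green, 2), (Kim, 12, 4, green, 34), (Kim, 12, 4, red, 21), (Kim, 12, 4, white, 31), (Mo, 2, 18, gold, 2), (Ola, 12, 36, black, 3), (Ola, 12, 36, gold, 25), (Ola, 12, 36, green, 2), (Ola, 12, 36, green, 34), (Ola, 12, 36, red, 21), (Ola, 12, 36, white, 31), (Pat, 2, 13, gold, 2), (Sam, 2, 37, gold, 2), (Zed, 12, 28, black, 3), (Zed, 12, 28, gold, 25), (Zed, 12, 28, green, 2), (Zed, 12, 28, green, 34), (Zed, 12, 28, red, 21), (Zed, 12, 28, white, 31), (Zed, 2, 6, gold, 2)}.
π_{cost, qty, sid, sname} gives {(2, 12, 28, Zed), (2, 12, 36, Ola), (2, 12, 4, Kim), (2, 2, 13, Pat), (2, 2, 18, Mo), (2, 2, 37, Sam), (2, 2, 6, Zed), (21, 12, 28, Zed), (21, 12, 36, Ola), (21, 12, 4, Kim), (25, 12, 28, Zed), (25, 12, 36, Ola), (25, 12, 4, Kim), (3, 12, 28, Zed), (3, 12, 36, Ola), (3, 12, 4, Kim), (31, 12, 28, Zed), (31, 12, 36, Ola), (31, 12, 4, Kim), (34, 12, 28, Zed), (34, 12, 36, Ola), (34, 12, 4, Kim)}.
Filtering on sid > qty leaves {(2, 12, 28, Zed), (2, 12, 36, Ola), (2, 2, 13, Pat), (2, 2, 18, Mo), (2, 2, 37, Sam), (2, 2, 6, Zed), (21, 12, 28, Zed), (21, 12, 36, Ola), (25, 12, 28, Zed), (25, 12, 36, Ola), (3, 12, 28, Zed), (3, 12, 36, Ola), (31, 12, 28, Zed), (31, 12, 36, Ola), (34, 12, 28, Zed), (34, 12, 36, Ola)}.
π_{sid, qty} gives {(13, 2), (18, 2), (28, 12), (36, 12), (37, 2), (6, 2)} (10 duplicate(s) eliminated).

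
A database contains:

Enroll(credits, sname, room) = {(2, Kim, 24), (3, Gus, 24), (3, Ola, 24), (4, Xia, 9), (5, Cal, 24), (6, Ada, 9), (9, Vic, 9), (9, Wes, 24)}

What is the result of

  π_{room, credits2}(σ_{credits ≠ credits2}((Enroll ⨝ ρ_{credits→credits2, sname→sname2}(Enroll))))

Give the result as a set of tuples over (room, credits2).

{(24, 2), (24, 3), (24, 5), (24, 9), (9, 4), (9, 6), (9, 9)}

ρ[credits→credits2, sname→sname2]: schema becomes (credits2, sname2, room); tuples unchanged.
Enroll ⋈ ρ_{credits→credits2, sname→sname2}(Enroll) (natural join on room): {(2, Kim, 24, 2, Kim), (2, Kim, 24, 3, Gus), (2, Kim, 24, 3, Ola), (2, Kim, 24, 5, Cal), (2, Kim, 24, 9, Wes), (3, Gus, 24, 2, Kim), (3, Gus, 24, 3, Gus), (3, Gus, 24, 3, Ola), (3, Gus, 24, 5, Cal), (3, Gus, 24, 9, Wes), (3, Ola, 24, 2, Kim), (3, Ola, 24, 3, Gus), (3, Ola, 24, 3, Ola), (3, Ola, 24, 5, Cal), (3, Ola, 24, 9, Wes), (4, Xia, 9, 4, Xia), (4, Xia, 9, 6, Ada), (4, Xia, 9, 9, Vic), (5, Cal, 24, 2, Kim), (5, Cal, 24, 3, Gus), (5, Cal, 24, 3, Ola), (5, Cal, 24, 5, Cal), (5, Cal, 24, 9, Wes), (6, Ada, 9, 4, Xia), (6, Ada, 9, 6, Ada), (6, Ada, 9, 9, Vic), (9, Vic, 9, 4, Xia), (9, Vic, 9, 6, Ada), (9, Vic, 9, 9, Vic), (9, Wes, 24, 2, Kim), (9, Wes, 24, 3, Gus), (9, Wes, 24, 3, Ola), (9, Wes, 24, 5, Cal), (9, Wes, 24, 9, Wes)}
Filtering on credits ≠ credits2 leaves {(2, Kim, 24, 3, Gus), (2, Kim, 24, 3, Ola), (2, Kim, 24, 5, Cal), (2, Kim, 24, 9, Wes), (3, Gus, 24, 2, Kim), (3, Gus, 24, 5, Cal), (3, Gus, 24, 9, Wes), (3, Ola, 24, 2, Kim), (3, Ola, 24, 5, Cal), (3, Ola, 24, 9, Wes), (4, Xia, 9, 6, Ada), (4, Xia, 9, 9, Vic), (5, Cal, 24, 2, Kim), (5, Cal, 24, 3, Gus), (5, Cal, 24, 3, Ola), (5, Cal, 24, 9, Wes), (6, Ada, 9, 4, Xia), (6, Ada, 9, 9, Vic), (9, Vic, 9, 4, Xia), (9, Vic, 9, 6, Ada), (9, Wes, 24, 2, Kim), (9, Wes, 24, 3, Gus), (9, Wes, 24, 3, Ola), (9, Wes, 24, 5, Cal)}.
Projecting to room, credits2 (17 duplicate(s) eliminated): {(24, 2), (24, 3), (24, 5), (24, 9), (9, 4), (9, 6), (9, 9)}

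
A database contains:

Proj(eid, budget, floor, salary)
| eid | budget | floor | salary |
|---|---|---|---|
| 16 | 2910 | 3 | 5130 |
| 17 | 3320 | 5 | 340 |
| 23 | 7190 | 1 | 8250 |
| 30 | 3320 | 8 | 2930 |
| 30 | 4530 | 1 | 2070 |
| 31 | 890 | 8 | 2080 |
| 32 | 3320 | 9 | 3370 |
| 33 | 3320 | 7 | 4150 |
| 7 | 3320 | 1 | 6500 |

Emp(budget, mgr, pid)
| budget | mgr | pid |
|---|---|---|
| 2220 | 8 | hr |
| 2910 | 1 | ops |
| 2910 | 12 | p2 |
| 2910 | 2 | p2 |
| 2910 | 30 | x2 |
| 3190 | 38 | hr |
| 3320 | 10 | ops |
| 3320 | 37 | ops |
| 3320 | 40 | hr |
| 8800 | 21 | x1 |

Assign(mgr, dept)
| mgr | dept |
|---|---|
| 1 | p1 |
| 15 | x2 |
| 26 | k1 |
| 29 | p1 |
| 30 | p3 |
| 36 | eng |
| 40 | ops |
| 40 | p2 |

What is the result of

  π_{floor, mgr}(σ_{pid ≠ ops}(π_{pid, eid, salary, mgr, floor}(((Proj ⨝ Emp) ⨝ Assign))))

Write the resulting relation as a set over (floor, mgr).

{(1, 40), (3, 30), (5, 40), (7, 40), (8, 40), (9, 40)}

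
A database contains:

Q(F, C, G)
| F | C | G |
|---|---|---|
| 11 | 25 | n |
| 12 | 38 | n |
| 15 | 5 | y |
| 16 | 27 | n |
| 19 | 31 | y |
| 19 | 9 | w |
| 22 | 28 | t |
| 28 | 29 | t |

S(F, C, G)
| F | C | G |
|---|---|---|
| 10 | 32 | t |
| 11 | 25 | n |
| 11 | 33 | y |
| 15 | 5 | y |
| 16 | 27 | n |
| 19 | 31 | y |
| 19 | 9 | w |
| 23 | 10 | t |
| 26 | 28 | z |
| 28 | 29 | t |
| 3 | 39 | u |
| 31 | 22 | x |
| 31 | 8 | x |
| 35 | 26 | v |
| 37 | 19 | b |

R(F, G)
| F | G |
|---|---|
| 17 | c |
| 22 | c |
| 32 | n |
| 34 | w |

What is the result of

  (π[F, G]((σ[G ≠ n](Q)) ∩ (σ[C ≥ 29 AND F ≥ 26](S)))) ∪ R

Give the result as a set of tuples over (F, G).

Filtering on G ≠ n leaves {(15, 5, y), (19, 31, y), (19, 9, w), (22, 28, t), (28, 29, t)}.
Filtering on C ≥ 29 AND F ≥ 26 leaves {(28, 29, t)}.
Set intersection of the two operands is {(28, 29, t)}.
π[F, G]: project onto (F, G) → {(28, t)}
Set union of the two operands is {(17, c), (22, c), (28, t), (32, n), (34, w)}.

{(17, c), (22, c), (28, t), (32, n), (34, w)}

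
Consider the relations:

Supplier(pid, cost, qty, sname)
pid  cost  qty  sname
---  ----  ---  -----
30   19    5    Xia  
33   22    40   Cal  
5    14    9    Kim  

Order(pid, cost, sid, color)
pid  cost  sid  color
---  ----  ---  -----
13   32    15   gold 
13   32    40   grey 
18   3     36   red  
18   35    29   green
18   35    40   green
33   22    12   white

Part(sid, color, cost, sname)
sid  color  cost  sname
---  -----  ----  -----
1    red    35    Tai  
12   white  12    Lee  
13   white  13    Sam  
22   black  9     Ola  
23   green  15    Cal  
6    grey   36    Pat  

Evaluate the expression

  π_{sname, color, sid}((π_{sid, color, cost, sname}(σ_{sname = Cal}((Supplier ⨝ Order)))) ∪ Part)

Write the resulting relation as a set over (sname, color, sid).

Natural join on pid, cost: {(33, 22, 40, Cal, 12, white)}
Selection sname = Cal: {(33, 22, 40, Cal, 12, white)}
π[sid, color, cost, sname]: project onto (sid, color, cost, sname) → {(12, white, 22, Cal)}
Union: {(12, white, 22, Cal)} with {(1, red, 35, Tai), (12, white, 12, Lee), (13, white, 13, Sam), (22, black, 9, Ola), (23, green, 15, Cal), (6, grey, 36, Pat)} → {(1, red, 35, Tai), (12, white, 12, Lee), (12, white, 22, Cal), (13, white, 13, Sam), (22, black, 9, Ola), (23, green, 15, Cal), (6, grey, 36, Pat)}
π[sname, color, sid]: project onto (sname, color, sid) → {(Cal, green, 23), (Cal, white, 12), (Lee, white, 12), (Ola, black, 22), (Pat, grey, 6), (Sam, white, 13), (Tai, red, 1)}

{(Cal, green, 23), (Cal, white, 12), (Lee, white, 12), (Ola, black, 22), (Pat, grey, 6), (Sam, white, 13), (Tai, red, 1)}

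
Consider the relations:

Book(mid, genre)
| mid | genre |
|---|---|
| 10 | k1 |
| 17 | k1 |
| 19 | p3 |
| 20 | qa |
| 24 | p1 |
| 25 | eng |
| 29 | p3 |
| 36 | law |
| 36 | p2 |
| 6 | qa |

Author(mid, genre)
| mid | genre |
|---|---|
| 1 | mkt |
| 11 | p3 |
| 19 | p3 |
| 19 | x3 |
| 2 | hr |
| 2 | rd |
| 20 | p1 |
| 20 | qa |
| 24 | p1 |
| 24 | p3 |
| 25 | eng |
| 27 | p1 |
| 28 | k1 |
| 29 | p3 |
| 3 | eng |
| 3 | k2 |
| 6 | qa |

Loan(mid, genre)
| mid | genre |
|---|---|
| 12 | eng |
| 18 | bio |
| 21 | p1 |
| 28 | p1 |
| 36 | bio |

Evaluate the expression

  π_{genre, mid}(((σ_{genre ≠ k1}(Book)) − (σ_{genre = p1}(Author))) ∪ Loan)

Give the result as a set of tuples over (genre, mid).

{(bio, 18), (bio, 36), (eng, 12), (eng, 25), (law, 36), (p1, 21), (p1, 28), (p2, 36), (p3, 19), (p3, 29), (qa, 20), (qa, 6)}

Filtering on genre ≠ k1 leaves {(19, p3), (20, qa), (24, p1), (25, eng), (29, p3), (36, law), (36, p2), (6, qa)}.
Filtering on genre = p1 leaves {(20, p1), (24, p1), (27, p1)}.
Difference: {(19, p3), (20, qa), (24, p1), (25, eng), (29, p3), (36, law), (36, p2), (6, qa)} with {(20, p1), (24, p1), (27, p1)} → {(19, p3), (20, qa), (25, eng), (29, p3), (36, law), (36, p2), (6, qa)}
Union: {(19, p3), (20, qa), (25, eng), (29, p3), (36, law), (36, p2), (6, qa)} with {(12, eng), (18, bio), (21, p1), (28, p1), (36, bio)} → {(12, eng), (18, bio), (19, p3), (20, qa), (21, p1), (25, eng), (28, p1), (29, p3), (36, bio), (36, law), (36, p2), (6, qa)}
π[genre, mid]: project onto (genre, mid) → {(bio, 18), (bio, 36), (eng, 12), (eng, 25), (law, 36), (p1, 21), (p1, 28), (p2, 36), (p3, 19), (p3, 29), (qa, 20), (qa, 6)}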